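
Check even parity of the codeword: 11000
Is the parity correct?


Number of 1s: 2

Yes, parity is correct (2 ones)


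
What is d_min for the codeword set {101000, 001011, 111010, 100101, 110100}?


Comparing all pairs, minimum distance: 2
Can detect 1 errors, correct 0 errors

2


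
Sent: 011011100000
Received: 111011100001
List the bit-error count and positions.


XOR: 100000000001

2 error(s) at position(s): 0, 11


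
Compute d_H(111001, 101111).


XOR: 010110
Count of 1s: 3

3


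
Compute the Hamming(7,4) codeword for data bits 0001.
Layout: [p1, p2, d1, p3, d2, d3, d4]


Parity bits: p1=1, p2=1, p3=1

1101001


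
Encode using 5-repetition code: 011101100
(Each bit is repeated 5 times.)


Each bit -> 5 copies

000001111111111111110000011111111110000000000


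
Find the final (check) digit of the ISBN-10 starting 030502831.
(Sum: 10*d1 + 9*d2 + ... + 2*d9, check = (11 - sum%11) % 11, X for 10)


Weighted sum: 115
115 mod 11 = 5

Check digit: 6


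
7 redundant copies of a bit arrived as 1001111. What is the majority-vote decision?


Ones: 5 out of 7
Threshold: 4

1 (5/7 voted 1)


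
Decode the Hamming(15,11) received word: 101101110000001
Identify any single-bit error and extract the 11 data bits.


Syndrome = 0: no error detected

Data: 10110000001 (no errors)


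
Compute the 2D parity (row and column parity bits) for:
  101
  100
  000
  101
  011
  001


Row parities: 010001
Column parities: 110

Row P: 010001, Col P: 110, Corner: 0


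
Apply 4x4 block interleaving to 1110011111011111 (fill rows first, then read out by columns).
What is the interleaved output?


Matrix:
  1110
  0111
  1101
  1111
Read columns: 1011111111010111

1011111111010111


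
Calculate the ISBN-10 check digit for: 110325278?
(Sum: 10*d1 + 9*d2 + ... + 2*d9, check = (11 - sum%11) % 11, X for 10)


Weighted sum: 122
122 mod 11 = 1

Check digit: X


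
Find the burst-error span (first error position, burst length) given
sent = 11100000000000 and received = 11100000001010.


XOR: 00000000001010

Burst at position 10, length 3


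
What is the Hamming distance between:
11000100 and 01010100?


XOR: 10010000
Count of 1s: 2

2


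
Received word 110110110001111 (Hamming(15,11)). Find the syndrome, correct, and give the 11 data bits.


Syndrome = 13: error at position 13

Data: 01010001011 (corrected bit 13)


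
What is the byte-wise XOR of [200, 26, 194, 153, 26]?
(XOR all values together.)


XOR chain: 200 ^ 26 ^ 194 ^ 153 ^ 26 = 147

147


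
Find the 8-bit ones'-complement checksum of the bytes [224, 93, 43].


Sum = 360 mod 256 = 104
Complement = 151

151


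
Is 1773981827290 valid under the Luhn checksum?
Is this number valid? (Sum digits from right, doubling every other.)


Luhn sum = 61
61 mod 10 = 1

Invalid (Luhn sum mod 10 = 1)


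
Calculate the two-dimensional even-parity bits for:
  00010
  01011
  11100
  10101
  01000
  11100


Row parities: 111111
Column parities: 10100

Row P: 111111, Col P: 10100, Corner: 0


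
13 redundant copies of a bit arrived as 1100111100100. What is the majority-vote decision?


Ones: 7 out of 13
Threshold: 7

1 (7/13 voted 1)


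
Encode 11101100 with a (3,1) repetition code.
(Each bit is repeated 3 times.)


Each bit -> 3 copies

111111111000111111000000


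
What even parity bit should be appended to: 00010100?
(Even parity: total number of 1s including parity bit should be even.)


Number of 1s in data: 2
Parity bit: 0

0


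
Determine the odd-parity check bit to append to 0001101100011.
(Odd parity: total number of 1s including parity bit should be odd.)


Number of 1s in data: 6
Parity bit: 1

1


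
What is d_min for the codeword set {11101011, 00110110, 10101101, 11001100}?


Comparing all pairs, minimum distance: 3
Can detect 2 errors, correct 1 errors

3


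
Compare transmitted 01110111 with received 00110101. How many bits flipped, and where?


XOR: 01000010

2 error(s) at position(s): 1, 6


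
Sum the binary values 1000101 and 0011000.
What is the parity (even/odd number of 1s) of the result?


1000101 = 69
0011000 = 24
Sum = 93 = 1011101
1s count = 5

odd parity (5 ones in 1011101)


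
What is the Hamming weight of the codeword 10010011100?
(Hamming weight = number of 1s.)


Counting 1s in 10010011100

5


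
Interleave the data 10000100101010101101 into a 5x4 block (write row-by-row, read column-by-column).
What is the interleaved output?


Matrix:
  1000
  0100
  1010
  1010
  1101
Read columns: 10111010010011000001

10111010010011000001


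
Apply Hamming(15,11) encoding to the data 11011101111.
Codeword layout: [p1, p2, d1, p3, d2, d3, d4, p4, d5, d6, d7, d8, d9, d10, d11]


Parity bits: p1=0, p2=1, p3=0, p4=0

011010101101111


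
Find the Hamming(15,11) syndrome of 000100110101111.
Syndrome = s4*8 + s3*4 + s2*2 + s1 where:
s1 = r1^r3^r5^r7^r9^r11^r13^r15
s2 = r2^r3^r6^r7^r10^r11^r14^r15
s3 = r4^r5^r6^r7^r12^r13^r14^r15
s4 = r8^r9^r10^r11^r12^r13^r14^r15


s1=1, s2=0, s3=0, s4=0

Syndrome = 1 (error at position 1)


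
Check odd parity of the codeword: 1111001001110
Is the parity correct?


Number of 1s: 8

No, parity error (8 ones)


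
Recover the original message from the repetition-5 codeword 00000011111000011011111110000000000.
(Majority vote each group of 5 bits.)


Groups: 00000, 01111, 10000, 11011, 11111, 00000, 00000
Majority votes: 0101100

0101100


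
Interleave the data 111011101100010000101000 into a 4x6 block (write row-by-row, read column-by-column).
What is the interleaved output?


Matrix:
  111011
  101100
  010000
  101000
Read columns: 110110101101010010001000

110110101101010010001000


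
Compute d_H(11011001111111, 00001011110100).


XOR: 11010010001011
Count of 1s: 7

7


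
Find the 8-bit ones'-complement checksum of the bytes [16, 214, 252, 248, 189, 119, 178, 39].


Sum = 1255 mod 256 = 231
Complement = 24

24


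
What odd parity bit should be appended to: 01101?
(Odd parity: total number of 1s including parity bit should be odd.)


Number of 1s in data: 3
Parity bit: 0

0


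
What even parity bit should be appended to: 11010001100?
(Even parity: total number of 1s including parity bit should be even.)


Number of 1s in data: 5
Parity bit: 1

1


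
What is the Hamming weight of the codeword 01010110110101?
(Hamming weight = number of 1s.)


Counting 1s in 01010110110101

8


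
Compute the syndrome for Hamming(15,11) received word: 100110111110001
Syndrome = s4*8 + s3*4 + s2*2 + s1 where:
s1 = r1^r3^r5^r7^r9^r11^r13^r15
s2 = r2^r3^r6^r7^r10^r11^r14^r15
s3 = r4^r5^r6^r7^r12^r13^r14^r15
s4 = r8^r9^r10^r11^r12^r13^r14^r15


s1=0, s2=0, s3=0, s4=1

Syndrome = 8 (error at position 8)


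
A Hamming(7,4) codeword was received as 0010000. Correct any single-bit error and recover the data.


Syndrome = 3: error at position 3

Data: 0000 (corrected bit 3)


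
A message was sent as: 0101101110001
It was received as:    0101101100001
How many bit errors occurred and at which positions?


XOR: 0000000010000

1 error(s) at position(s): 8


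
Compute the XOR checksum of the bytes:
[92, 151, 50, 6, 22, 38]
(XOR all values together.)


XOR chain: 92 ^ 151 ^ 50 ^ 6 ^ 22 ^ 38 = 207

207


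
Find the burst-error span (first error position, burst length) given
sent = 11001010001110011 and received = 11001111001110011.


XOR: 00000101000000000

Burst at position 5, length 3


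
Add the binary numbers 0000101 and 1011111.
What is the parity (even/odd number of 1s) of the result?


0000101 = 5
1011111 = 95
Sum = 100 = 1100100
1s count = 3

odd parity (3 ones in 1100100)


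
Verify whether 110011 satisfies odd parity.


Number of 1s: 4

No, parity error (4 ones)


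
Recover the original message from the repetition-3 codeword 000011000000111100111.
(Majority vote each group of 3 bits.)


Groups: 000, 011, 000, 000, 111, 100, 111
Majority votes: 0100101

0100101


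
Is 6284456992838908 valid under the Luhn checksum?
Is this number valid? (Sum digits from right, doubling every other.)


Luhn sum = 86
86 mod 10 = 6

Invalid (Luhn sum mod 10 = 6)


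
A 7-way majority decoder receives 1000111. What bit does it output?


Ones: 4 out of 7
Threshold: 4

1 (4/7 voted 1)


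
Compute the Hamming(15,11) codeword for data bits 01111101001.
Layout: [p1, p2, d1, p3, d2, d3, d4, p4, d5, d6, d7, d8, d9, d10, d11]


Parity bits: p1=0, p2=0, p3=1, p4=0

000111101101001


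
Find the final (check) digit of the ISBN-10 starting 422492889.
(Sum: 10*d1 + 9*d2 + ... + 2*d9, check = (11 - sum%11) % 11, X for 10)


Weighted sum: 240
240 mod 11 = 9

Check digit: 2


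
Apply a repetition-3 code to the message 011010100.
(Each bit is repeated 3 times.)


Each bit -> 3 copies

000111111000111000111000000


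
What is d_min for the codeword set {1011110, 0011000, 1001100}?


Comparing all pairs, minimum distance: 2
Can detect 1 errors, correct 0 errors

2


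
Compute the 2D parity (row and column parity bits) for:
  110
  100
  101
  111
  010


Row parities: 01011
Column parities: 010

Row P: 01011, Col P: 010, Corner: 1


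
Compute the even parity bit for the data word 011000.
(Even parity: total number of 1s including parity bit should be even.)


Number of 1s in data: 2
Parity bit: 0

0


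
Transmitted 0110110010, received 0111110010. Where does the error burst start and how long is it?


XOR: 0001000000

Burst at position 3, length 1


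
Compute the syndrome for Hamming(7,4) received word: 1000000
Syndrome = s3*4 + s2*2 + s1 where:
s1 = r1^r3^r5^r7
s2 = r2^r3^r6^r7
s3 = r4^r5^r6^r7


s1=1, s2=0, s3=0

Syndrome = 1 (error at position 1)


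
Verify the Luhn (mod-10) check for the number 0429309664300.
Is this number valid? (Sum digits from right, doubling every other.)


Luhn sum = 51
51 mod 10 = 1

Invalid (Luhn sum mod 10 = 1)


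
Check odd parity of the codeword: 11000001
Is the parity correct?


Number of 1s: 3

Yes, parity is correct (3 ones)


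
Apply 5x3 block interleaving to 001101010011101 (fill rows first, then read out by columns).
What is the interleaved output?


Matrix:
  001
  101
  010
  011
  101
Read columns: 010010011011011

010010011011011


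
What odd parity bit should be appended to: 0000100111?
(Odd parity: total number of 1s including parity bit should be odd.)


Number of 1s in data: 4
Parity bit: 1

1


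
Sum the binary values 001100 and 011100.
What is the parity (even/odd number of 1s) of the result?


001100 = 12
011100 = 28
Sum = 40 = 101000
1s count = 2

even parity (2 ones in 101000)


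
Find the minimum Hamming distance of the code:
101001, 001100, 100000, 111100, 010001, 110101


Comparing all pairs, minimum distance: 2
Can detect 1 errors, correct 0 errors

2


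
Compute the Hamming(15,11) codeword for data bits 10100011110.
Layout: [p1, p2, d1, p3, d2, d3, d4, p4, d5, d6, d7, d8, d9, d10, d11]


Parity bits: p1=1, p2=0, p3=0, p4=0

101001000011110


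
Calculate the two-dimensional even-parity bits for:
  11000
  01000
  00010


Row parities: 011
Column parities: 10010

Row P: 011, Col P: 10010, Corner: 0


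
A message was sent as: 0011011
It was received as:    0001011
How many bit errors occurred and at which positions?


XOR: 0010000

1 error(s) at position(s): 2


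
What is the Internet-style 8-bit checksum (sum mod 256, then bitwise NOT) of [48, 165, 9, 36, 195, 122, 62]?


Sum = 637 mod 256 = 125
Complement = 130

130


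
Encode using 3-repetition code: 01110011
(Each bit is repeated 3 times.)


Each bit -> 3 copies

000111111111000000111111


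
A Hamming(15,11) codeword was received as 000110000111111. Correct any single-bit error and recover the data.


Syndrome = 0: no error detected

Data: 01000111111 (no errors)


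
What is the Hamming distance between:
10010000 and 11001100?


XOR: 01011100
Count of 1s: 4

4


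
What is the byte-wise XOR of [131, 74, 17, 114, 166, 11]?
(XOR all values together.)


XOR chain: 131 ^ 74 ^ 17 ^ 114 ^ 166 ^ 11 = 7

7


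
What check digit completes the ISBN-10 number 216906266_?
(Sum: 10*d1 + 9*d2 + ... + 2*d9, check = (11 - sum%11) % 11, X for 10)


Weighted sum: 208
208 mod 11 = 10

Check digit: 1


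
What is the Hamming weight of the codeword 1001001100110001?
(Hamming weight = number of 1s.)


Counting 1s in 1001001100110001

7


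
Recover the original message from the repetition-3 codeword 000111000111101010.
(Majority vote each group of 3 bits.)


Groups: 000, 111, 000, 111, 101, 010
Majority votes: 010110

010110


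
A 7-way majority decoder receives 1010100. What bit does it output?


Ones: 3 out of 7
Threshold: 4

0 (3/7 voted 1)


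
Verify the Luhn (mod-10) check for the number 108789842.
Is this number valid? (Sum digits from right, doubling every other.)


Luhn sum = 49
49 mod 10 = 9

Invalid (Luhn sum mod 10 = 9)


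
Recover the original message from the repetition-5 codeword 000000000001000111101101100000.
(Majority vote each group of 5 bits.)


Groups: 00000, 00000, 01000, 11110, 11011, 00000
Majority votes: 000110

000110


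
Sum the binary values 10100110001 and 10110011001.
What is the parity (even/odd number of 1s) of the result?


10100110001 = 1329
10110011001 = 1433
Sum = 2762 = 101011001010
1s count = 6

even parity (6 ones in 101011001010)


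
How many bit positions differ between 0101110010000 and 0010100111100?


XOR: 0111010101100
Count of 1s: 7

7


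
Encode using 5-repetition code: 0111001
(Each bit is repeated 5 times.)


Each bit -> 5 copies

00000111111111111111000000000011111


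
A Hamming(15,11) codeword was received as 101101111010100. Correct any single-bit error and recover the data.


Syndrome = 0: no error detected

Data: 10111010100 (no errors)


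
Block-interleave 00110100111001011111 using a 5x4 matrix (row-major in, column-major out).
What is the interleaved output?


Matrix:
  0011
  0100
  1110
  0101
  1111
Read columns: 00101011111010110011

00101011111010110011


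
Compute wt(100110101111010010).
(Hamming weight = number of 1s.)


Counting 1s in 100110101111010010

10


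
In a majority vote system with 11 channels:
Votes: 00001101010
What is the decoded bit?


Ones: 4 out of 11
Threshold: 6

0 (4/11 voted 1)


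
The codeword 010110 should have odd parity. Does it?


Number of 1s: 3

Yes, parity is correct (3 ones)


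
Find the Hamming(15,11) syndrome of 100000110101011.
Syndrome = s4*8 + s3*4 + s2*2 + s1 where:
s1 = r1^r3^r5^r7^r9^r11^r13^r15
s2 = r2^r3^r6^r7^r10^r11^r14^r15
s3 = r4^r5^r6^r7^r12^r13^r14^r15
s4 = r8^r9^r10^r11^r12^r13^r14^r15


s1=1, s2=0, s3=0, s4=1

Syndrome = 9 (error at position 9)


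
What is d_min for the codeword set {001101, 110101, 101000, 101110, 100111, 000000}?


Comparing all pairs, minimum distance: 2
Can detect 1 errors, correct 0 errors

2


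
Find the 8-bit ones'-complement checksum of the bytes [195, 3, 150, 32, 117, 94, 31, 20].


Sum = 642 mod 256 = 130
Complement = 125

125


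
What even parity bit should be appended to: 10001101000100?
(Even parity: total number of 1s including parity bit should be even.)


Number of 1s in data: 5
Parity bit: 1

1


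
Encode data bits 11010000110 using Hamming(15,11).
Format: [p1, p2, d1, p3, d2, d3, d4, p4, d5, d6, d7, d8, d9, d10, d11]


Parity bits: p1=0, p2=1, p3=0, p4=0

011010100000110


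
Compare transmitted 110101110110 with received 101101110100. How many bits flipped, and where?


XOR: 011000000010

3 error(s) at position(s): 1, 2, 10


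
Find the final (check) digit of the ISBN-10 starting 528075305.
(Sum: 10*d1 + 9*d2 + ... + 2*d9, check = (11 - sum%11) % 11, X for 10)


Weighted sum: 221
221 mod 11 = 1

Check digit: X


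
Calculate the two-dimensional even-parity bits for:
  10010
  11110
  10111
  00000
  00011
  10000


Row parities: 000001
Column parities: 01000

Row P: 000001, Col P: 01000, Corner: 1


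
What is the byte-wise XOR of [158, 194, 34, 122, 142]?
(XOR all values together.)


XOR chain: 158 ^ 194 ^ 34 ^ 122 ^ 142 = 138

138


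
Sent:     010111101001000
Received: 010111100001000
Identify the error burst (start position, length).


XOR: 000000001000000

Burst at position 8, length 1


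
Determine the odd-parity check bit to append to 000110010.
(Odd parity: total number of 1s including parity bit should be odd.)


Number of 1s in data: 3
Parity bit: 0

0


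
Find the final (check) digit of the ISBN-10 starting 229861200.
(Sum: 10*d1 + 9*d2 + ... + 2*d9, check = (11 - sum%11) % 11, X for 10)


Weighted sum: 215
215 mod 11 = 6

Check digit: 5


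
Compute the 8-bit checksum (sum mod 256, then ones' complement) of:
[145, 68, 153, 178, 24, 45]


Sum = 613 mod 256 = 101
Complement = 154

154


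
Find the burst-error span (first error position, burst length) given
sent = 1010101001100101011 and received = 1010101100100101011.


XOR: 0000000101000000000

Burst at position 7, length 3


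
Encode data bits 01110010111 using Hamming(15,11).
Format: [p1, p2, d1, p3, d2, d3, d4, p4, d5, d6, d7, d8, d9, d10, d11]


Parity bits: p1=1, p2=1, p3=0, p4=0

110011100010111


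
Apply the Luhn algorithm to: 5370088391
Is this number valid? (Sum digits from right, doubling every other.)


Luhn sum = 37
37 mod 10 = 7

Invalid (Luhn sum mod 10 = 7)


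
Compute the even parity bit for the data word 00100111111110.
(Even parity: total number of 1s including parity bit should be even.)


Number of 1s in data: 9
Parity bit: 1

1


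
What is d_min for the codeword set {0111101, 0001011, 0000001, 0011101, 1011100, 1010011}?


Comparing all pairs, minimum distance: 1
Can detect 0 errors, correct 0 errors

1


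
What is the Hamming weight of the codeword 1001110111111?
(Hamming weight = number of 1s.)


Counting 1s in 1001110111111

10


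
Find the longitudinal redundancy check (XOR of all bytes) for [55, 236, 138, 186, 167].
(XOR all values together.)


XOR chain: 55 ^ 236 ^ 138 ^ 186 ^ 167 = 76

76


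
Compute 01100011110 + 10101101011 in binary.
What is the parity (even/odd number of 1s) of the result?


01100011110 = 798
10101101011 = 1387
Sum = 2185 = 100010001001
1s count = 4

even parity (4 ones in 100010001001)


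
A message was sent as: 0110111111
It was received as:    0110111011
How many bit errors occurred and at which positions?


XOR: 0000000100

1 error(s) at position(s): 7


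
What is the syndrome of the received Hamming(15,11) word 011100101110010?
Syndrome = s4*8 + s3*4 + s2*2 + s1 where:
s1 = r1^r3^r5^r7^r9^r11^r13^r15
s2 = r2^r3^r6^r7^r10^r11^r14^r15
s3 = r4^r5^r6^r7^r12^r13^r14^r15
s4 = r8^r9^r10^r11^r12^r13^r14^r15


s1=0, s2=0, s3=1, s4=0

Syndrome = 4 (error at position 4)


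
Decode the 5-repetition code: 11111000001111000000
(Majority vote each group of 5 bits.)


Groups: 11111, 00000, 11110, 00000
Majority votes: 1010

1010


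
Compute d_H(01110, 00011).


XOR: 01101
Count of 1s: 3

3


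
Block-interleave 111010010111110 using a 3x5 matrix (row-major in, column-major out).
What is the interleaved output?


Matrix:
  11101
  00101
  11110
Read columns: 101101111001110

101101111001110


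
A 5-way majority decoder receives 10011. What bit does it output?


Ones: 3 out of 5
Threshold: 3

1 (3/5 voted 1)


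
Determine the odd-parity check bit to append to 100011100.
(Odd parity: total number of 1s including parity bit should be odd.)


Number of 1s in data: 4
Parity bit: 1

1


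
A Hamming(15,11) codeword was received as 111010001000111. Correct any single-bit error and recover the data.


Syndrome = 0: no error detected

Data: 11001000111 (no errors)


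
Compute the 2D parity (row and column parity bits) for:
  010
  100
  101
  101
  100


Row parities: 11001
Column parities: 010

Row P: 11001, Col P: 010, Corner: 1


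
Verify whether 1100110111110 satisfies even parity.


Number of 1s: 9

No, parity error (9 ones)


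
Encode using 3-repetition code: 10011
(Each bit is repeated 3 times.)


Each bit -> 3 copies

111000000111111


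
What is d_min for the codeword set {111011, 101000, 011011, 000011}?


Comparing all pairs, minimum distance: 1
Can detect 0 errors, correct 0 errors

1


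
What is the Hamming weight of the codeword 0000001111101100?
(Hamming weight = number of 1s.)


Counting 1s in 0000001111101100

7


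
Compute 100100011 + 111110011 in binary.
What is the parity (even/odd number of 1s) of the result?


100100011 = 291
111110011 = 499
Sum = 790 = 1100010110
1s count = 5

odd parity (5 ones in 1100010110)


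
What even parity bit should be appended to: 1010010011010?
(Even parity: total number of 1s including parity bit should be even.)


Number of 1s in data: 6
Parity bit: 0

0


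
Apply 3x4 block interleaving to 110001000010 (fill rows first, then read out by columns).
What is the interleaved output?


Matrix:
  1100
  0100
  0010
Read columns: 100110001000

100110001000


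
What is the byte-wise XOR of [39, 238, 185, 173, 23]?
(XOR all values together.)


XOR chain: 39 ^ 238 ^ 185 ^ 173 ^ 23 = 202

202


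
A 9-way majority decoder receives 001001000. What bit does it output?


Ones: 2 out of 9
Threshold: 5

0 (2/9 voted 1)


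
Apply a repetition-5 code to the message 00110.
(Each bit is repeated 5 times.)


Each bit -> 5 copies

0000000000111111111100000


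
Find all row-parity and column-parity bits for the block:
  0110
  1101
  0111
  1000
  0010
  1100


Row parities: 011110
Column parities: 1010

Row P: 011110, Col P: 1010, Corner: 0


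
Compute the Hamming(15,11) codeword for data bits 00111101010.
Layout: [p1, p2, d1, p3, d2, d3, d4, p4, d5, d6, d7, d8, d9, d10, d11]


Parity bits: p1=0, p2=0, p3=0, p4=0

000001101101010


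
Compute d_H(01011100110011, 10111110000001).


XOR: 11100010110010
Count of 1s: 7

7


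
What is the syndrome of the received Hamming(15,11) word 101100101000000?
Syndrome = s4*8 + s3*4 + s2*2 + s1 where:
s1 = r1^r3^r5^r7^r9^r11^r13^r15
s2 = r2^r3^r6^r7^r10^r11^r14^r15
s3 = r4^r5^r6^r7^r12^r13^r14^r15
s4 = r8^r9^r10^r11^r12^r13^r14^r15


s1=0, s2=0, s3=0, s4=1

Syndrome = 8 (error at position 8)


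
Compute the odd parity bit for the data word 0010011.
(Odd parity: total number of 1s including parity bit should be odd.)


Number of 1s in data: 3
Parity bit: 0

0


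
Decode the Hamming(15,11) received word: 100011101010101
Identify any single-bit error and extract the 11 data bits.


Syndrome = 5: error at position 5

Data: 00111010101 (corrected bit 5)


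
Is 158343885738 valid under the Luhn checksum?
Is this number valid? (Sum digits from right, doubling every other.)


Luhn sum = 65
65 mod 10 = 5

Invalid (Luhn sum mod 10 = 5)


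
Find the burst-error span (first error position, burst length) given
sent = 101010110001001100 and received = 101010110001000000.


XOR: 000000000000001100

Burst at position 14, length 2


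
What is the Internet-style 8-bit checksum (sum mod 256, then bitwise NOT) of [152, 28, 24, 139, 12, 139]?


Sum = 494 mod 256 = 238
Complement = 17

17


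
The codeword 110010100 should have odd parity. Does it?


Number of 1s: 4

No, parity error (4 ones)


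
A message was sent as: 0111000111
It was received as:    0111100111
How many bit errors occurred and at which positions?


XOR: 0000100000

1 error(s) at position(s): 4


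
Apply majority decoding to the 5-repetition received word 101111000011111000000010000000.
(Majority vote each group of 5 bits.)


Groups: 10111, 10000, 11111, 00000, 00100, 00000
Majority votes: 101000

101000


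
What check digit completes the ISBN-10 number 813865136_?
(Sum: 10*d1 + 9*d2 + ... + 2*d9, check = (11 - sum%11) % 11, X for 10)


Weighted sum: 255
255 mod 11 = 2

Check digit: 9


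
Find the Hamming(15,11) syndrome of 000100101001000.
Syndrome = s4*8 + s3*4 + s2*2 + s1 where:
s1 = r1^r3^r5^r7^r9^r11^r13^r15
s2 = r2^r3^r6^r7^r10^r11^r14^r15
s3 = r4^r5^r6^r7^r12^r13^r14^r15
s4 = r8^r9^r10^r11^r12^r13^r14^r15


s1=0, s2=1, s3=1, s4=0

Syndrome = 6 (error at position 6)


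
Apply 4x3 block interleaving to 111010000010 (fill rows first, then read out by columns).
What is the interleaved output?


Matrix:
  111
  010
  000
  010
Read columns: 100011011000

100011011000


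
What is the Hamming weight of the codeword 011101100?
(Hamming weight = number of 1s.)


Counting 1s in 011101100

5


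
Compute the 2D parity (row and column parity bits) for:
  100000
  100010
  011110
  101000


Row parities: 1000
Column parities: 110100

Row P: 1000, Col P: 110100, Corner: 1


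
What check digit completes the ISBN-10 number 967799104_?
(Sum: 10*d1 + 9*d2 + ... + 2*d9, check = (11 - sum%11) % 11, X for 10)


Weighted sum: 360
360 mod 11 = 8

Check digit: 3


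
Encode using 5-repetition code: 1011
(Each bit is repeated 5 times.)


Each bit -> 5 copies

11111000001111111111


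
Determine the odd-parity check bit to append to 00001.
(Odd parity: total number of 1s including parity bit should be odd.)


Number of 1s in data: 1
Parity bit: 0

0


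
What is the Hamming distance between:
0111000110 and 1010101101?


XOR: 1101101011
Count of 1s: 7

7


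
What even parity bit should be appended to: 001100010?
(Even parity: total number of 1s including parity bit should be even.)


Number of 1s in data: 3
Parity bit: 1

1


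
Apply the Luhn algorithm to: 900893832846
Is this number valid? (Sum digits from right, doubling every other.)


Luhn sum = 65
65 mod 10 = 5

Invalid (Luhn sum mod 10 = 5)


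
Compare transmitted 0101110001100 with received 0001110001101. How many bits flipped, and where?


XOR: 0100000000001

2 error(s) at position(s): 1, 12


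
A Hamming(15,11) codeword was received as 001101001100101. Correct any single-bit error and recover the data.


Syndrome = 0: no error detected

Data: 10101100101 (no errors)


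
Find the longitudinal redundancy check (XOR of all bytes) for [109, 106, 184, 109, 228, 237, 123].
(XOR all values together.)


XOR chain: 109 ^ 106 ^ 184 ^ 109 ^ 228 ^ 237 ^ 123 = 160

160


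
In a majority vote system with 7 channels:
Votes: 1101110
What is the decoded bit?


Ones: 5 out of 7
Threshold: 4

1 (5/7 voted 1)


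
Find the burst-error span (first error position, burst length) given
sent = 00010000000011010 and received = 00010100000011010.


XOR: 00000100000000000

Burst at position 5, length 1


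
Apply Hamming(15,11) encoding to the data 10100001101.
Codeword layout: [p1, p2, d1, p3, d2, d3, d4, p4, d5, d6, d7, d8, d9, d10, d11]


Parity bits: p1=1, p2=1, p3=0, p4=1

111001010001101


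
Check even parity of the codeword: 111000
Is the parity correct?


Number of 1s: 3

No, parity error (3 ones)


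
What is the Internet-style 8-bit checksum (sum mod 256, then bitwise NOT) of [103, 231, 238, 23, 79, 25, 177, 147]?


Sum = 1023 mod 256 = 255
Complement = 0

0


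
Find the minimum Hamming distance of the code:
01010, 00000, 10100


Comparing all pairs, minimum distance: 2
Can detect 1 errors, correct 0 errors

2


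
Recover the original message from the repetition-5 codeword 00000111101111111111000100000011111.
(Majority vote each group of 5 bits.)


Groups: 00000, 11110, 11111, 11111, 00010, 00000, 11111
Majority votes: 0111001

0111001


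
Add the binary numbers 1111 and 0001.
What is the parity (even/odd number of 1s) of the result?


1111 = 15
0001 = 1
Sum = 16 = 10000
1s count = 1

odd parity (1 ones in 10000)


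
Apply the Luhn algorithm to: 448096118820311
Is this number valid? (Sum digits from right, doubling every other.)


Luhn sum = 58
58 mod 10 = 8

Invalid (Luhn sum mod 10 = 8)


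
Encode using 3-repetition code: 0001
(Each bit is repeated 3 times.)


Each bit -> 3 copies

000000000111


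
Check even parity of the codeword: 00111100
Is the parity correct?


Number of 1s: 4

Yes, parity is correct (4 ones)


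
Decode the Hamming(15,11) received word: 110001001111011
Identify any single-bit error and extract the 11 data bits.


Syndrome = 0: no error detected

Data: 00101111011 (no errors)


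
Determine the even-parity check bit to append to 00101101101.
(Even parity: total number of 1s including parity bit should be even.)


Number of 1s in data: 6
Parity bit: 0

0


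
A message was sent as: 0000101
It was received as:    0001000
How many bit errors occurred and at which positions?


XOR: 0001101

3 error(s) at position(s): 3, 4, 6


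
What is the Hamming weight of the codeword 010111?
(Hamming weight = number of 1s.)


Counting 1s in 010111

4


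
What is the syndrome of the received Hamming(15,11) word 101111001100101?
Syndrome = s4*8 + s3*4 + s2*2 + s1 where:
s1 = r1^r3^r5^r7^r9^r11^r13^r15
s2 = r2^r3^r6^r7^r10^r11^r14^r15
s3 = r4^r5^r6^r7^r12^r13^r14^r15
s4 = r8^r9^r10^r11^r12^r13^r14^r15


s1=0, s2=0, s3=1, s4=0

Syndrome = 4 (error at position 4)


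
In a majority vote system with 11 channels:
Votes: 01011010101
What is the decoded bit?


Ones: 6 out of 11
Threshold: 6

1 (6/11 voted 1)


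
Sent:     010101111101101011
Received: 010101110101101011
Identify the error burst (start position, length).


XOR: 000000001000000000

Burst at position 8, length 1


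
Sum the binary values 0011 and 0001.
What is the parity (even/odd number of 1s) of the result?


0011 = 3
0001 = 1
Sum = 4 = 100
1s count = 1

odd parity (1 ones in 100)


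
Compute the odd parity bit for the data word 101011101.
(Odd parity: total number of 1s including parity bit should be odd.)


Number of 1s in data: 6
Parity bit: 1

1


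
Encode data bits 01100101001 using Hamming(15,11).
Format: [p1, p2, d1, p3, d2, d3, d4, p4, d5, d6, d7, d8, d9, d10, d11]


Parity bits: p1=0, p2=1, p3=0, p4=1

010011010101001


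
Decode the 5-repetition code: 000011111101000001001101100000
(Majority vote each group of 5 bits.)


Groups: 00001, 11111, 01000, 00100, 11011, 00000
Majority votes: 010010

010010


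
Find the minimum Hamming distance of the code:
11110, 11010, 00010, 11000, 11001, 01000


Comparing all pairs, minimum distance: 1
Can detect 0 errors, correct 0 errors

1


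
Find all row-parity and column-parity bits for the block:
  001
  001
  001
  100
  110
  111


Row parities: 111101
Column parities: 100

Row P: 111101, Col P: 100, Corner: 1


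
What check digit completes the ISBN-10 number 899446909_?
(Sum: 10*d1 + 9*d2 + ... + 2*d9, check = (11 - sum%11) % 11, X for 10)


Weighted sum: 369
369 mod 11 = 6

Check digit: 5


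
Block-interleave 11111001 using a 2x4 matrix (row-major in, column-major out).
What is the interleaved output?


Matrix:
  1111
  1001
Read columns: 11101011

11101011


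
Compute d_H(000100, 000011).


XOR: 000111
Count of 1s: 3

3


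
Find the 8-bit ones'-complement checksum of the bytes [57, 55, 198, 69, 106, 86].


Sum = 571 mod 256 = 59
Complement = 196

196


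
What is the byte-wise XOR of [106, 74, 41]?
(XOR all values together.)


XOR chain: 106 ^ 74 ^ 41 = 9

9


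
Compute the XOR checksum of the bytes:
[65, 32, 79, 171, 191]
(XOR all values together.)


XOR chain: 65 ^ 32 ^ 79 ^ 171 ^ 191 = 58

58


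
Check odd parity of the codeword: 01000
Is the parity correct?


Number of 1s: 1

Yes, parity is correct (1 ones)


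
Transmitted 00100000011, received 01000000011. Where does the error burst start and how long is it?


XOR: 01100000000

Burst at position 1, length 2


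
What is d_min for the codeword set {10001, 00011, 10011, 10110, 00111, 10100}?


Comparing all pairs, minimum distance: 1
Can detect 0 errors, correct 0 errors

1


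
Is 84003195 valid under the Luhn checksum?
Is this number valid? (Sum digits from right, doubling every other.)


Luhn sum = 32
32 mod 10 = 2

Invalid (Luhn sum mod 10 = 2)


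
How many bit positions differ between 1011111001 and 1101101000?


XOR: 0110010001
Count of 1s: 4

4


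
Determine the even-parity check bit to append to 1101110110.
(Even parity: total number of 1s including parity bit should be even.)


Number of 1s in data: 7
Parity bit: 1

1


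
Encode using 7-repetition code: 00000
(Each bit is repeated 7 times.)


Each bit -> 7 copies

00000000000000000000000000000000000


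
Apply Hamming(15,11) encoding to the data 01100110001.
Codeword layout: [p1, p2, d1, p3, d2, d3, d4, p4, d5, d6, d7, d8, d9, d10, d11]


Parity bits: p1=1, p2=0, p3=1, p4=1

100111010110001


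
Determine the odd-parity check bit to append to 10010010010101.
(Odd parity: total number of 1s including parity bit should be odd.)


Number of 1s in data: 6
Parity bit: 1

1


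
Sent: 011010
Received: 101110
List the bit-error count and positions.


XOR: 110100

3 error(s) at position(s): 0, 1, 3


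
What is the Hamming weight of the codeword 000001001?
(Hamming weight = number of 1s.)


Counting 1s in 000001001

2


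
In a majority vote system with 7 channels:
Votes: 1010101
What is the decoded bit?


Ones: 4 out of 7
Threshold: 4

1 (4/7 voted 1)


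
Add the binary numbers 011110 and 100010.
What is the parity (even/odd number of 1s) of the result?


011110 = 30
100010 = 34
Sum = 64 = 1000000
1s count = 1

odd parity (1 ones in 1000000)


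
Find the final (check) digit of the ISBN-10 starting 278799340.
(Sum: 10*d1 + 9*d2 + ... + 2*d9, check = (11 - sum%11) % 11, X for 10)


Weighted sum: 319
319 mod 11 = 0

Check digit: 0


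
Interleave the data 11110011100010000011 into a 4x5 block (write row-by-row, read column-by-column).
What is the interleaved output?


Matrix:
  11110
  01110
  00100
  00011
Read columns: 10001100111011010001

10001100111011010001


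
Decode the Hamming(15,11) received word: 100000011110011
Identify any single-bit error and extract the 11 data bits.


Syndrome = 0: no error detected

Data: 00001110011 (no errors)


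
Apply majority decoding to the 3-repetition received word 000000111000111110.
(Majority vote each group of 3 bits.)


Groups: 000, 000, 111, 000, 111, 110
Majority votes: 001011

001011


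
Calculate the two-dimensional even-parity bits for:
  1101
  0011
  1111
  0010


Row parities: 1001
Column parities: 0011

Row P: 1001, Col P: 0011, Corner: 0


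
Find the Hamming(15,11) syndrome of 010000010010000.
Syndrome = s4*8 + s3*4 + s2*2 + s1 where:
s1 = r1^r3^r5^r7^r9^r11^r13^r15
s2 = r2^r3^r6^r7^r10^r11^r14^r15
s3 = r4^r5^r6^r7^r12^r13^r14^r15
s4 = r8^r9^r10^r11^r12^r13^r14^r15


s1=1, s2=0, s3=0, s4=0

Syndrome = 1 (error at position 1)


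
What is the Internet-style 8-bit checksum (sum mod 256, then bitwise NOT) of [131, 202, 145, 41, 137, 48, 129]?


Sum = 833 mod 256 = 65
Complement = 190

190


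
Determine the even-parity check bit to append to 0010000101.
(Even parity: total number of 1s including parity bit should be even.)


Number of 1s in data: 3
Parity bit: 1

1


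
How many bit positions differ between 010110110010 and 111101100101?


XOR: 101011010111
Count of 1s: 8

8


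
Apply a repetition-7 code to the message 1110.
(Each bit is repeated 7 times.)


Each bit -> 7 copies

1111111111111111111110000000


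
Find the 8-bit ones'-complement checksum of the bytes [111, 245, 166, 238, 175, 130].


Sum = 1065 mod 256 = 41
Complement = 214

214


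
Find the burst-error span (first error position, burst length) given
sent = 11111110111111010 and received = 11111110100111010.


XOR: 00000000011000000

Burst at position 9, length 2


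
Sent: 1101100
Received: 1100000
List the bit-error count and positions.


XOR: 0001100

2 error(s) at position(s): 3, 4


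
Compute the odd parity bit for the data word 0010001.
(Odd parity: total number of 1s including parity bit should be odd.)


Number of 1s in data: 2
Parity bit: 1

1


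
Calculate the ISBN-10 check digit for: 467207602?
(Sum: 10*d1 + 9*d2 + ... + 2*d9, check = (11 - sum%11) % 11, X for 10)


Weighted sum: 227
227 mod 11 = 7

Check digit: 4


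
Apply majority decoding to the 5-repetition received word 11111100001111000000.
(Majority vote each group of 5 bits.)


Groups: 11111, 10000, 11110, 00000
Majority votes: 1010

1010


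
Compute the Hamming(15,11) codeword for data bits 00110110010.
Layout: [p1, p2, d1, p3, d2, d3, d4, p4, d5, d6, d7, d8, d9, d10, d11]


Parity bits: p1=0, p2=1, p3=1, p4=1

010101110110010


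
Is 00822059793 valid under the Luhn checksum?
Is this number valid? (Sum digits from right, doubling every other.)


Luhn sum = 47
47 mod 10 = 7

Invalid (Luhn sum mod 10 = 7)


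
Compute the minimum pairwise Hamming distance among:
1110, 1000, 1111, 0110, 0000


Comparing all pairs, minimum distance: 1
Can detect 0 errors, correct 0 errors

1


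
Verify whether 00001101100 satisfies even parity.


Number of 1s: 4

Yes, parity is correct (4 ones)


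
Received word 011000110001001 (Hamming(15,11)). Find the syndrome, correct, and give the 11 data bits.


Syndrome = 13: error at position 13

Data: 10010001101 (corrected bit 13)


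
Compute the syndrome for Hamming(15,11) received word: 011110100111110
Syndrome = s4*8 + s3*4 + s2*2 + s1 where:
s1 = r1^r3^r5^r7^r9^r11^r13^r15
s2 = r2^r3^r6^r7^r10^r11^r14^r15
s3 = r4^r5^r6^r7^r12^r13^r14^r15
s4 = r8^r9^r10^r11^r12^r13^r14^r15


s1=1, s2=0, s3=0, s4=1

Syndrome = 9 (error at position 9)


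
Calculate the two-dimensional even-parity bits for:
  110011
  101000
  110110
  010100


Row parities: 0000
Column parities: 111001

Row P: 0000, Col P: 111001, Corner: 0


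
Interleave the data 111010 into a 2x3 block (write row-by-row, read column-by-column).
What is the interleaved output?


Matrix:
  111
  010
Read columns: 101110

101110


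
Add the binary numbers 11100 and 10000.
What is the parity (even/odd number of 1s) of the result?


11100 = 28
10000 = 16
Sum = 44 = 101100
1s count = 3

odd parity (3 ones in 101100)


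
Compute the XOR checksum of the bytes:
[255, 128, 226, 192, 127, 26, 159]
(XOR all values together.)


XOR chain: 255 ^ 128 ^ 226 ^ 192 ^ 127 ^ 26 ^ 159 = 167

167


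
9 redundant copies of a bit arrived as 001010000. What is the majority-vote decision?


Ones: 2 out of 9
Threshold: 5

0 (2/9 voted 1)


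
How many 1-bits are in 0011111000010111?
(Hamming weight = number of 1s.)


Counting 1s in 0011111000010111

9


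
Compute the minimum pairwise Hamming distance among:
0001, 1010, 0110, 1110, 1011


Comparing all pairs, minimum distance: 1
Can detect 0 errors, correct 0 errors

1


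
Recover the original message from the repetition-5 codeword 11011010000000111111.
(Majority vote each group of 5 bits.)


Groups: 11011, 01000, 00001, 11111
Majority votes: 1001

1001


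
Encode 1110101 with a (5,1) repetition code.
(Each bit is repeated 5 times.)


Each bit -> 5 copies

11111111111111100000111110000011111


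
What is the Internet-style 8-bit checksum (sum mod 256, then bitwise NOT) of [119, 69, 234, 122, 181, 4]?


Sum = 729 mod 256 = 217
Complement = 38

38
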